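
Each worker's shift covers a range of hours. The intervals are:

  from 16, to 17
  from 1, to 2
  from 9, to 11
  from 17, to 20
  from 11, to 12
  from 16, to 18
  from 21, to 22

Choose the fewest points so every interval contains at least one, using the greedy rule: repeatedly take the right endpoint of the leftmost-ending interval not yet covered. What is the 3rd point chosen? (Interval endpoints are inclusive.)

17

Process intervals by earliest right end; each time one isn't hit yet, stab at its right endpoint.
Sorted: [1,2] [9,11] [11,12] [16,17] [16,18] [17,20] [21,22]
{[1,2]} hit by 2; {[9,11],[11,12]} hit by 11; {[16,17],[16,18],[17,20]} hit by 17; {[21,22]} hit by 22.
Points: 2, 11, 17, 22 (4 total).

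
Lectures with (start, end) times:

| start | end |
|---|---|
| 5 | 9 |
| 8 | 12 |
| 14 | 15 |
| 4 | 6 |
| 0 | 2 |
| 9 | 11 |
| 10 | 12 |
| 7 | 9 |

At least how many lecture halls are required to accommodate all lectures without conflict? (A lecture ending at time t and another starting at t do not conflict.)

3

Count concurrent intervals with a sweep; the peak is the room count.
Events (time:±→running): 0:+→1 2:-→0 4:+→1 5:+→2 6:-→1 7:+→2 8:+→3 … peak 3.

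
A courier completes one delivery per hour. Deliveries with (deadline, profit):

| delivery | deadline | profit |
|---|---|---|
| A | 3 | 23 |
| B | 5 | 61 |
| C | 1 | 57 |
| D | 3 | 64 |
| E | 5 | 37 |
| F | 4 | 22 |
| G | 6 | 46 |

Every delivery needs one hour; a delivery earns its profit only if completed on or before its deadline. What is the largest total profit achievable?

288

Profit order: D=64 B=61 C=57 G=46 E=37 A=23 F=22
Assign: D→slot 3, B→slot 5, C→slot 1, G→slot 6, E→slot 4, A→slot 2, F skipped.
Slots: [1:C] [2:A] [3:D] [4:E] [5:B] [6:G]
Profit = 57 + 23 + 64 + 37 + 61 + 46 = 288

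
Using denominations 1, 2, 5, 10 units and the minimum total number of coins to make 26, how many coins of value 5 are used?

1

Greedy: take as many of the largest coin as possible, then repeat with the remainder.
26 = 2×10 + 1×5 + 1×1
Count of 5: 1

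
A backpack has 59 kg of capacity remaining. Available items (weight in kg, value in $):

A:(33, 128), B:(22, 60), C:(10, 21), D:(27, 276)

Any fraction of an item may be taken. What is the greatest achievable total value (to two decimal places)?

Order: D (276/27=10.22) > A (128/33=3.88) > B (60/22=2.73) > C (21/10=2.10)
Fill: take D (27 @ 276) → take 32/33 of A → 124.12; 59/59 used.
Total value = 400.12

400.12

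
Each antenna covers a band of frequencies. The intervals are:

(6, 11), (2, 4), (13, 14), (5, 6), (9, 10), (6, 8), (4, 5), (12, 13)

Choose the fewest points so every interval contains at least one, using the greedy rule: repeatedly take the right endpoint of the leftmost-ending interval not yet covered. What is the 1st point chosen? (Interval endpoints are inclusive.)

Sort by right endpoint; whenever an interval is uncovered, place a point at its right end.
By right end: [2,4]  [4,5]  [5,6]  [6,8]  [9,10]  [6,11]  [12,13]  [13,14]
[2,4] uncovered → point at 4; [5,6] uncovered → point at 6; [9,10] uncovered → point at 10; [12,13] uncovered → point at 13.
Points: 4, 6, 10, 13 (4 total).

4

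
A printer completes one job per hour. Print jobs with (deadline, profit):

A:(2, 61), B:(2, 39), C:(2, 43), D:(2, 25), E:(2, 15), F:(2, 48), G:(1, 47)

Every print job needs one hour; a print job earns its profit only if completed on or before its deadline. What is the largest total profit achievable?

109

Sort by profit descending; place each in the latest free slot ≤ its deadline.
Profit order: A=61 F=48 G=47 C=43 B=39 D=25 E=15
Assign: A→slot 2, F→slot 1, G skipped, C skipped, B skipped, D skipped, E skipped.
Slots: [1:F] [2:A]
Profit = 48 + 61 = 109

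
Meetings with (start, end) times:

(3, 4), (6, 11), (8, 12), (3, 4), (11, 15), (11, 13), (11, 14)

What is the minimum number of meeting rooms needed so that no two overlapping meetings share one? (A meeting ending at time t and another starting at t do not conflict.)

4

The answer is the maximum number of intervals overlapping at any instant.
Events (time:±→running): 3:+→1 3:+→2 4:-→1 4:-→0 6:+→1 8:+→2 11:-→1 11:+→2 11:+→3 11:+→4 … peak 4.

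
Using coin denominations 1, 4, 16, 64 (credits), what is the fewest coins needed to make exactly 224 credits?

5

Use the largest denomination that fits, subtract, and repeat.
224 − 3×64→32 − 2×16→0
Total coins = 3 + 2 = 5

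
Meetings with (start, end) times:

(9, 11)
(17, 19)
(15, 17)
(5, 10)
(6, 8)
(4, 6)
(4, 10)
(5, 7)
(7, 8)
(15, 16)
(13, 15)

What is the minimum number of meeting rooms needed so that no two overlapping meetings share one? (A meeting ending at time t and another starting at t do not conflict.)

4

The answer is the maximum number of intervals overlapping at any instant.
Events (time:±→running): 4:+→1 4:+→2 5:+→3 5:+→4 … peak 4.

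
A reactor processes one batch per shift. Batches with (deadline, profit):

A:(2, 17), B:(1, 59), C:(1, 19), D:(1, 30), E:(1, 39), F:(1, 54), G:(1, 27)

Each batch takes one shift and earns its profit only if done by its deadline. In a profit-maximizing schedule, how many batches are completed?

Take jobs in profit order; each goes to the latest open slot no later than its deadline.
Profit order: B=59 F=54 E=39 D=30 G=27 C=19 A=17
Assign: B→slot 1, F skipped, E skipped, D skipped, G skipped, C skipped, A→slot 2.
Slots: [1:B] [2:A]
2 of 7 scheduled.

2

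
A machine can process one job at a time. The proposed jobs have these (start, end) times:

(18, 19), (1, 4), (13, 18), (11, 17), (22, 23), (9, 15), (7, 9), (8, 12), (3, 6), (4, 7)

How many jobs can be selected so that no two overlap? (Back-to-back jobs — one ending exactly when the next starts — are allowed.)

Sorted by end: (1,4)  (3,6)  (4,7)  (7,9)  (8,12)  (9,15)  (11,17)  (13,18)  (18,19)  (22,23)
take (1,4); take (4,7); take (7,9); take (9,15); take (18,19); take (22,23).
Selected 6 jobs.

6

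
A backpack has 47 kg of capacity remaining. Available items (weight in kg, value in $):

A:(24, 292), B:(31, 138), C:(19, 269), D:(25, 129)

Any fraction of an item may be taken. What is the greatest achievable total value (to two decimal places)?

Greedy by value/weight ratio, highest first.
Order: C (269/19=14.16) > A (292/24=12.17) > D (129/25=5.16) > B (138/31=4.45)
Fill: take C (19 @ 269) → take A (24 @ 292) → take 4/25 of D → 20.64; 47/47 used.
Total value = 581.64

581.64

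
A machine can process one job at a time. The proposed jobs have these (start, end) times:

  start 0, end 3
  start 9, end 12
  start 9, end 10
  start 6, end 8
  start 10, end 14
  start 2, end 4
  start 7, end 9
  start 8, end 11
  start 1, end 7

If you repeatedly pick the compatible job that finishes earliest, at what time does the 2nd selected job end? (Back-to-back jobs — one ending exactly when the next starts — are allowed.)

8

By end time: (0,3), (2,4), (1,7), (6,8), (7,9), (9,10), (8,11), (9,12), (10,14).
Pick (0,3); next start ≥ 3 → (6,8); next start ≥ 8 → (9,10); next start ≥ 10 → (10,14).
Selected: (0,3) (6,8) (9,10) (10,14)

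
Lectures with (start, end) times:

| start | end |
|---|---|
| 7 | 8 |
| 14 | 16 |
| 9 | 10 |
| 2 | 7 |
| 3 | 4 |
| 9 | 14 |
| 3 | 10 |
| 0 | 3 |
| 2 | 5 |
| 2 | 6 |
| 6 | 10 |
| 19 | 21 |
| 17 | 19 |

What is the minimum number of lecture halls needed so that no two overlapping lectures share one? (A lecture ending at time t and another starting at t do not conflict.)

5

starts: [0, 2, 2, 2, 3, 3, 6, 7, 9, 9, 14, 17, 19]
ends:   [3, 4, 5, 6, 7, 8, 10, 10, 10, 14, 16, 19, 21]
s0→1 s2→2 s2→3 s2→4 e3→3 s3→4 s3→5  — peak 5.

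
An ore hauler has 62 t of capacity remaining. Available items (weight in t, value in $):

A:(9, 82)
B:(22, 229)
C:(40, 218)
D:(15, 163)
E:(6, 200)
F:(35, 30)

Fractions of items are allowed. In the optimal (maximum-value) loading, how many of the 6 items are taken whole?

4

Order: E (200/6=33.33) > D (163/15=10.87) > B (229/22=10.41) > A (82/9=9.11) > C (218/40=5.45) > F (30/35=0.86)
Fill: take E (6 @ 200) → take D (15 @ 163) → take B (22 @ 229) → take A (9 @ 82) → take 10/40 of C → 54.50; 62/62 used.
4 item(s) taken whole; one partial (take 10/40 of C).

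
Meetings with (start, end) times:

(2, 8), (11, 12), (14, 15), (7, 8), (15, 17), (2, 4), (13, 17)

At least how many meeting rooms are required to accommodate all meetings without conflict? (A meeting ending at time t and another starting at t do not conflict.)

Events (time:±→running): 2:+→1 2:+→2 … peak 2.

2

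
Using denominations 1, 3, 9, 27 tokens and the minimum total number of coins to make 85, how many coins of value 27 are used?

3

Use the largest denomination that fits, subtract, and repeat.
85 = 3×27 + 1×3 + 1×1
Count of 27: 3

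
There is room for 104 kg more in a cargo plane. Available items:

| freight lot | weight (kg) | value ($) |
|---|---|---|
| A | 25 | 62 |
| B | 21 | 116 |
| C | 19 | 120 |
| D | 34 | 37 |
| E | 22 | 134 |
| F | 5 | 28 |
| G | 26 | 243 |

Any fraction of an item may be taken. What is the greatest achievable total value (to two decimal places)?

Greedy by value/weight ratio, highest first.
Ratios (sorted): G 9.35, C 6.32, E 6.09, F 5.60, B 5.52, A 2.48, D 1.09
take G (26 @ 243); take C (19 @ 120); take E (22 @ 134); take F (5 @ 28); take B (21 @ 116); take 11/25 of A → 27.28. Capacity used 104/104.
Total value = 668.28

668.28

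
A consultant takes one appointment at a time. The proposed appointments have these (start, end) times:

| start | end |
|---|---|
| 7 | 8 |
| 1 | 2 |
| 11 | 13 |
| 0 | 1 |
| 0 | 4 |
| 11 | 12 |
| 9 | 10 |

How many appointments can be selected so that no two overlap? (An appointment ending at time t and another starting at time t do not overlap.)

5

Order by finish time; keep every interval that doesn't clash with the previous kept one.
By end time: (0,1), (1,2), (0,4), (7,8), (9,10), (11,12), (11,13).
Pick (0,1); next start ≥ 1 → (1,2); next start ≥ 2 → (7,8); next start ≥ 8 → (9,10); next start ≥ 10 → (11,12).
Selected 5 appointments.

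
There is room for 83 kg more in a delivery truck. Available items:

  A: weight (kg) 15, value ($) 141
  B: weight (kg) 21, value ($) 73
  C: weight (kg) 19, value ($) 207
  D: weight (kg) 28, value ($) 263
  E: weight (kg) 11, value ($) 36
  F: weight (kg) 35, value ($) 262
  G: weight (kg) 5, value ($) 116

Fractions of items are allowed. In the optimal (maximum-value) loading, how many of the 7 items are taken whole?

4

Greedy by value/weight ratio, highest first.
Order: G (116/5=23.20) > C (207/19=10.89) > A (141/15=9.40) > D (263/28=9.39) > F (262/35=7.49) > B (73/21=3.48) > E (36/11=3.27)
Fill: take G (5 @ 116) → take C (19 @ 207) → take A (15 @ 141) → take D (28 @ 263) → take 16/35 of F → 119.77; 83/83 used.
4 item(s) taken whole; one partial (take 16/35 of F).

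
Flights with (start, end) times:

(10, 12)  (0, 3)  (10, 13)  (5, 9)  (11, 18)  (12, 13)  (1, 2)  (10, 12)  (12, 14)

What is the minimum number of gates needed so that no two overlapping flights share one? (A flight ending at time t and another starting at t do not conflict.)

Count concurrent intervals with a sweep; the peak is the room count.
Events (time:±→running): 0:+→1 1:+→2 2:-→1 3:-→0 5:+→1 9:-→0 10:+→1 10:+→2 10:+→3 11:+→4 … peak 4.

4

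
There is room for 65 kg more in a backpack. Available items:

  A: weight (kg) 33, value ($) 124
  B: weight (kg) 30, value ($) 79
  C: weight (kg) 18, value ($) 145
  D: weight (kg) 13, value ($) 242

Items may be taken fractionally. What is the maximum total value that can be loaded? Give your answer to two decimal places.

513.63

Ratios (sorted): D 18.62, C 8.06, A 3.76, B 2.63
take D (13 @ 242); take C (18 @ 145); take A (33 @ 124); take 1/30 of B → 2.63. Capacity used 65/65.
Total value = 513.63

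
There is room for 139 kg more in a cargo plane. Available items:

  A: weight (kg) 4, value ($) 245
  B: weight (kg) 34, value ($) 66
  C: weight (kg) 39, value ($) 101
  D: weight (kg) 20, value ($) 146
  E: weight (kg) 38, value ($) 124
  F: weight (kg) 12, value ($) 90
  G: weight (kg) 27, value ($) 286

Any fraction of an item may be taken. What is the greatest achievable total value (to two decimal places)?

Ratios (sorted): A 61.25, G 10.59, F 7.50, D 7.30, E 3.26, C 2.59, B 1.94
take A (4 @ 245); take G (27 @ 286); take F (12 @ 90); take D (20 @ 146); take E (38 @ 124); take 38/39 of C → 98.41. Capacity used 139/139.
Total value = 989.41

989.41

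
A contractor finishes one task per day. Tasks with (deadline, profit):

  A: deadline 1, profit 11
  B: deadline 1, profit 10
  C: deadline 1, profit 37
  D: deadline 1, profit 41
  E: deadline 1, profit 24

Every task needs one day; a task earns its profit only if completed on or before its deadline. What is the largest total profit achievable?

Profit order: D=41 C=37 E=24 A=11 B=10
Assign: D→slot 1, C skipped, E skipped, A skipped, B skipped.
Slots: [1:D]
Profit = 41 = 41

41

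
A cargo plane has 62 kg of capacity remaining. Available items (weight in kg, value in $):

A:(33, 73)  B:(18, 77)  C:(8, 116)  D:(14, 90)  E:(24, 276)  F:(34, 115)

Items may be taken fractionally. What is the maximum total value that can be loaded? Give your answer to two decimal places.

Ratios (sorted): C 14.50, E 11.50, D 6.43, B 4.28, F 3.38, A 2.21
take C (8 @ 116); take E (24 @ 276); take D (14 @ 90); take 16/18 of B → 68.44. Capacity used 62/62.
Total value = 550.44

550.44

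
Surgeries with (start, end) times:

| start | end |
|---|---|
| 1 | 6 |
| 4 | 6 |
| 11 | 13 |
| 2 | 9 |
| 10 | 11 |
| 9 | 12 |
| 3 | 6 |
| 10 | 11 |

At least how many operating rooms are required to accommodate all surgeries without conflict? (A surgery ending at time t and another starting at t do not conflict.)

4

Count concurrent intervals with a sweep; the peak is the room count.
Events (time:±→running): 1:+→1 2:+→2 3:+→3 4:+→4 … peak 4.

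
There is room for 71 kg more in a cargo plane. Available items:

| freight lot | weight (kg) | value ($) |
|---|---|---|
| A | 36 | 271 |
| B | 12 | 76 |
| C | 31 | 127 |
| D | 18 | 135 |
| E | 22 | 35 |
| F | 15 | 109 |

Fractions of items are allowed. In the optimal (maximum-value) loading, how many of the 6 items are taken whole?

3

Sort by value per unit weight and fill in that order.
Ratios (sorted): A 7.53, D 7.50, F 7.27, B 6.33, C 4.10, E 1.59
take A (36 @ 271); take D (18 @ 135); take F (15 @ 109); take 2/12 of B → 12.67. Capacity used 71/71.
3 item(s) taken whole; one partial (take 2/12 of B).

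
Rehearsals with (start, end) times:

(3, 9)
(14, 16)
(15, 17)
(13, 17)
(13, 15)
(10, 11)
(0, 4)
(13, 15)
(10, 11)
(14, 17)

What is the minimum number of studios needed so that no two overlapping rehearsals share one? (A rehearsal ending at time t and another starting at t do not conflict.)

Events (time:±→running): 0:+→1 3:+→2 4:-→1 9:-→0 10:+→1 10:+→2 11:-→1 11:-→0 13:+→1 13:+→2 13:+→3 14:+→4 14:+→5 … peak 5.

5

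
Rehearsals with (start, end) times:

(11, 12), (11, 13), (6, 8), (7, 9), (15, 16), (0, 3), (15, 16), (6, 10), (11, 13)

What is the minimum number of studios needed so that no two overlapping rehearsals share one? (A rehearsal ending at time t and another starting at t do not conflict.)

starts: [0, 6, 6, 7, 11, 11, 11, 15, 15]
ends:   [3, 8, 9, 10, 12, 13, 13, 16, 16]
s0→1 e3→0 s6→1 s6→2 s7→3  — peak 3.

3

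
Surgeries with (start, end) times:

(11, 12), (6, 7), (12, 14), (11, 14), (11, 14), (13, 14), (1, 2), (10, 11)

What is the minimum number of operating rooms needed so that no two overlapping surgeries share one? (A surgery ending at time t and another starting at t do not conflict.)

The answer is the maximum number of intervals overlapping at any instant.
Events (time:±→running): 1:+→1 2:-→0 6:+→1 7:-→0 10:+→1 11:-→0 11:+→1 11:+→2 11:+→3 12:-→2 12:+→3 13:+→4 … peak 4.

4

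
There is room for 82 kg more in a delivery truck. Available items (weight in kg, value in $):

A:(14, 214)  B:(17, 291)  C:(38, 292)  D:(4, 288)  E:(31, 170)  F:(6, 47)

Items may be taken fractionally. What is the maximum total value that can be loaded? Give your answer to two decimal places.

Ratios (sorted): D 72.00, B 17.12, A 15.29, F 7.83, C 7.68, E 5.48
take D (4 @ 288); take B (17 @ 291); take A (14 @ 214); take F (6 @ 47); take C (38 @ 292); take 3/31 of E → 16.45. Capacity used 82/82.
Total value = 1148.45

1148.45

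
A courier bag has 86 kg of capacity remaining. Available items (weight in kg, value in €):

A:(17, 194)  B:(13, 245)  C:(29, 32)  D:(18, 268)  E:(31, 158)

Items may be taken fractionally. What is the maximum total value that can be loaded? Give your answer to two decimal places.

Order: B (245/13=18.85) > D (268/18=14.89) > A (194/17=11.41) > E (158/31=5.10) > C (32/29=1.10)
Fill: take B (13 @ 245) → take D (18 @ 268) → take A (17 @ 194) → take E (31 @ 158) → take 7/29 of C → 7.72; 86/86 used.
Total value = 872.72

872.72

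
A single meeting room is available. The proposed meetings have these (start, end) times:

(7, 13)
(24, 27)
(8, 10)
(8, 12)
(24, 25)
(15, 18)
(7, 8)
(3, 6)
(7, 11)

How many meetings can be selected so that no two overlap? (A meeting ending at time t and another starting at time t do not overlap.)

5

By end time: (3,6), (7,8), (8,10), (7,11), (8,12), (7,13), (15,18), (24,25), (24,27).
Pick (3,6); next start ≥ 6 → (7,8); next start ≥ 8 → (8,10); next start ≥ 10 → (15,18); next start ≥ 18 → (24,25).
Selected 5 meetings.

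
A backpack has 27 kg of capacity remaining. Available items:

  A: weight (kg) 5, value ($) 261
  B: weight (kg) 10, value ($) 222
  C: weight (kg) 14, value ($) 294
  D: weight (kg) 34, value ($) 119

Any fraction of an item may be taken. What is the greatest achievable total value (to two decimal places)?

735.00

Sort by value per unit weight and fill in that order.
Ratios (sorted): A 52.20, B 22.20, C 21.00, D 3.50
take A (5 @ 261); take B (10 @ 222); take 12/14 of C → 252.00. Capacity used 27/27.
Total value = 735.00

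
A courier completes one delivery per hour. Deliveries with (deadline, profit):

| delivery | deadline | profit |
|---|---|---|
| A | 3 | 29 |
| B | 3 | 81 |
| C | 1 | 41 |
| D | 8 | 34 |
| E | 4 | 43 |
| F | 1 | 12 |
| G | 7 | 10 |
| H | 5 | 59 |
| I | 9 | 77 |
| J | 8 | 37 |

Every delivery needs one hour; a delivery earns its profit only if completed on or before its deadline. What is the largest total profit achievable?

411

By profit: B(d3,81), I(d9,77), H(d5,59), E(d4,43), C(d1,41), J(d8,37), D(d8,34), A(d3,29), F(d1,12), G(d7,10)
B→slot 3; I→slot 9; H→slot 5; E→slot 4; C→slot 1; J→slot 8; D→slot 7; A→slot 2; F skipped; G→slot 6.
Profit = 41 + 29 + 81 + 43 + 59 + 10 + 34 + 37 + 77 = 411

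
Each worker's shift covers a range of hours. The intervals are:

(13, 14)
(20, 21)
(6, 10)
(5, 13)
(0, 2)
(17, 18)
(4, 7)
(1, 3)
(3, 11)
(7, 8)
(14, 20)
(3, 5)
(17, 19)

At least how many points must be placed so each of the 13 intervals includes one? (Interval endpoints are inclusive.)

Sorted: [0,2] [1,3] [3,5] [4,7] [7,8] [6,10] [3,11] [5,13] [13,14] [17,18] [17,19] [14,20] [20,21]
{[0,2],[1,3]} hit by 2; {[3,5],[4,7]} hit by 5; {[7,8],[6,10],[3,11],[5,13]} hit by 8; {[13,14]} hit by 14; {[17,18],[17,19],[14,20]} hit by 18; {[20,21]} hit by 21.
Points: 2, 5, 8, 14, 18, 21 (6 total).

6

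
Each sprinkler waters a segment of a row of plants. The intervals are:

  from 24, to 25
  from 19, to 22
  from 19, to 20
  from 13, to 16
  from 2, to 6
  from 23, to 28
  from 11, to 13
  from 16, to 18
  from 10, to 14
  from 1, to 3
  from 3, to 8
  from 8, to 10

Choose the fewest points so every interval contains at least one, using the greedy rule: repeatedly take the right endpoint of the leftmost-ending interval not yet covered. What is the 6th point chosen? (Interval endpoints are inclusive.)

Sort by right endpoint; whenever an interval is uncovered, place a point at its right end.
Sorted: [1,3] [2,6] [3,8] [8,10] [11,13] [10,14] [13,16] [16,18] [19,20] [19,22] [24,25] [23,28]
{[1,3],[2,6],[3,8]} hit by 3; {[8,10]} hit by 10; {[11,13],[10,14],[13,16]} hit by 13; {[16,18]} hit by 18; {[19,20],[19,22]} hit by 20; {[24,25],[23,28]} hit by 25.
Points: 3, 10, 13, 18, 20, 25 (6 total).

25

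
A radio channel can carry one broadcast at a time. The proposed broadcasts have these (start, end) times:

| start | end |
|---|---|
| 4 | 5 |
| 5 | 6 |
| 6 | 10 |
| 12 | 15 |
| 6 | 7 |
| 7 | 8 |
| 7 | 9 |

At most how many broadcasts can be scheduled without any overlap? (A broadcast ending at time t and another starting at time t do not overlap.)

5

By end time: (4,5), (5,6), (6,7), (7,8), (7,9), (6,10), (12,15).
Pick (4,5); next start ≥ 5 → (5,6); next start ≥ 6 → (6,7); next start ≥ 7 → (7,8); next start ≥ 8 → (12,15).
Selected 5 broadcasts.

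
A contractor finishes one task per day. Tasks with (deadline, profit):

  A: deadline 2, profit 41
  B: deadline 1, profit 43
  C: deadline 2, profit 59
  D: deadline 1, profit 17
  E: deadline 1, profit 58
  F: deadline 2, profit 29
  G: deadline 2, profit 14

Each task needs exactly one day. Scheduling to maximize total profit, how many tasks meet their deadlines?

Profit order: C=59 E=58 B=43 A=41 F=29 D=17 G=14
Assign: C→slot 2, E→slot 1, B skipped, A skipped, F skipped, D skipped, G skipped.
Slots: [1:E] [2:C]
2 of 7 scheduled.

2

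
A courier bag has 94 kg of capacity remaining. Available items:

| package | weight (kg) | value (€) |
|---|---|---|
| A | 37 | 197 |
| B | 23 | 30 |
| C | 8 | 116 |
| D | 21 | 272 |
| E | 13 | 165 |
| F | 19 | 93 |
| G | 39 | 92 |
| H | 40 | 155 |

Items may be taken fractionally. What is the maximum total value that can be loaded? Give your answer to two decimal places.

823.42

Order: C (116/8=14.50) > D (272/21=12.95) > E (165/13=12.69) > A (197/37=5.32) > F (93/19=4.89) > H (155/40=3.88) > G (92/39=2.36) > B (30/23=1.30)
Fill: take C (8 @ 116) → take D (21 @ 272) → take E (13 @ 165) → take A (37 @ 197) → take 15/19 of F → 73.42; 94/94 used.
Total value = 823.42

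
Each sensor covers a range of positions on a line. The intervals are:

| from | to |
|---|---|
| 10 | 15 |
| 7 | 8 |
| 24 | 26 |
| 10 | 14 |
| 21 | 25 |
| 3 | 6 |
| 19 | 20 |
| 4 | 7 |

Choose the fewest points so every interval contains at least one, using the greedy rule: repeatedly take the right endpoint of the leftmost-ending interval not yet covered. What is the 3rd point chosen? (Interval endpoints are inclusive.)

By right end: [3,6]  [4,7]  [7,8]  [10,14]  [10,15]  [19,20]  [21,25]  [24,26]
[3,6] uncovered → point at 6; [7,8] uncovered → point at 8; [10,14] uncovered → point at 14; [19,20] uncovered → point at 20; [21,25] uncovered → point at 25.
Points: 6, 8, 14, 20, 25 (5 total).

14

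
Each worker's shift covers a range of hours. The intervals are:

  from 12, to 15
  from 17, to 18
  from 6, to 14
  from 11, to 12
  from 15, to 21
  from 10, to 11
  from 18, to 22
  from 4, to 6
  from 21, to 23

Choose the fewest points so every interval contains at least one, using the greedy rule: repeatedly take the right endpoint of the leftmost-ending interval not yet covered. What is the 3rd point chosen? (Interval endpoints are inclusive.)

Sort by right endpoint; whenever an interval is uncovered, place a point at its right end.
Sorted: [4,6] [10,11] [11,12] [6,14] [12,15] [17,18] [15,21] [18,22] [21,23]
{[4,6]} hit by 6; {[10,11],[11,12],[6,14]} hit by 11; {[12,15]} hit by 15; {[17,18],[15,21],[18,22]} hit by 18; {[21,23]} hit by 23.
Points: 6, 11, 15, 18, 23 (5 total).

15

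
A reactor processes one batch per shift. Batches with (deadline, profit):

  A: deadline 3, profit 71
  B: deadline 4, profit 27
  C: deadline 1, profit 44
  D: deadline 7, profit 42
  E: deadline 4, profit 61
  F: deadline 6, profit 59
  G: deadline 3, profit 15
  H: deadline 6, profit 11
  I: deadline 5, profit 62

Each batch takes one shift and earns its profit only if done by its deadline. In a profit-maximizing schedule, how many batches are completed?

By profit: A(d3,71), I(d5,62), E(d4,61), F(d6,59), C(d1,44), D(d7,42), B(d4,27), G(d3,15), H(d6,11)
A→slot 3; I→slot 5; E→slot 4; F→slot 6; C→slot 1; D→slot 7; B→slot 2; G skipped; H skipped.
7 of 9 scheduled.

7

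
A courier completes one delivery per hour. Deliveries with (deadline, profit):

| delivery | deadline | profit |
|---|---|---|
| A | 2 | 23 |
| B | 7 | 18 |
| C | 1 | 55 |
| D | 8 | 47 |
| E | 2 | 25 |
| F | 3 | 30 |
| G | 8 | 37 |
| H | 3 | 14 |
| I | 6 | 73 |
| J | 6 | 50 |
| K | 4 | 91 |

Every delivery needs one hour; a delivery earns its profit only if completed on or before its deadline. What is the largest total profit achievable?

408

Sort by profit descending; place each in the latest free slot ≤ its deadline.
Profit order: K=91 I=73 C=55 J=50 D=47 G=37 F=30 E=25 A=23 B=18 H=14
Assign: K→slot 4, I→slot 6, C→slot 1, J→slot 5, D→slot 8, G→slot 7, F→slot 3, E→slot 2, A skipped, B skipped, H skipped.
Slots: [1:C] [2:E] [3:F] [4:K] [5:J] [6:I] [7:G] [8:D]
Profit = 55 + 25 + 30 + 91 + 50 + 73 + 37 + 47 = 408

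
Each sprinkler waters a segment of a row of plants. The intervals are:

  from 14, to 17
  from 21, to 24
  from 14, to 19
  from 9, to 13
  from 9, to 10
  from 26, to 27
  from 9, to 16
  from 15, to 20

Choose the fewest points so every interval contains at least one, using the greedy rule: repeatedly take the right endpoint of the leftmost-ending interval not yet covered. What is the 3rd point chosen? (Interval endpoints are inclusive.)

Process intervals by earliest right end; each time one isn't hit yet, stab at its right endpoint.
By right end: [9,10]  [9,13]  [9,16]  [14,17]  [14,19]  [15,20]  [21,24]  [26,27]
[9,10] uncovered → point at 10; [14,17] uncovered → point at 17; [21,24] uncovered → point at 24; [26,27] uncovered → point at 27.
Points: 10, 17, 24, 27 (4 total).

24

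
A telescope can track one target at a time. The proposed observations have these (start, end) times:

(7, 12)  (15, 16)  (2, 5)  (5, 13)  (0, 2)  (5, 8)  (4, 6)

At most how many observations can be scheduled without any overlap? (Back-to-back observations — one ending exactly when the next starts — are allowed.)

4

Greedy by earliest finish: after sorting by end time, pick each interval compatible with the last pick.
Sorted by end: (0,2)  (2,5)  (4,6)  (5,8)  (7,12)  (5,13)  (15,16)
take (0,2); take (2,5); take (5,8); skip (7,12); skip (5,13); take (15,16).
Selected 4 observations.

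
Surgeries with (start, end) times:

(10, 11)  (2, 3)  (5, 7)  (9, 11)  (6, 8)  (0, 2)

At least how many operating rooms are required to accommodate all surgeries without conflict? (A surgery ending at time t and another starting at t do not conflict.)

2

Events (time:±→running): 0:+→1 2:-→0 2:+→1 3:-→0 5:+→1 6:+→2 … peak 2.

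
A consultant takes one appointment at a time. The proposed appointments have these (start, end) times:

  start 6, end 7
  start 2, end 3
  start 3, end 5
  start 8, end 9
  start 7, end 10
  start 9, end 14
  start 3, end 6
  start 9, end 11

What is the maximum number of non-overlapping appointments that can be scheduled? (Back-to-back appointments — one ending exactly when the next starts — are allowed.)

5

By end time: (2,3), (3,5), (3,6), (6,7), (8,9), (7,10), (9,11), (9,14).
Pick (2,3); next start ≥ 3 → (3,5); next start ≥ 5 → (6,7); next start ≥ 7 → (8,9); next start ≥ 9 → (9,11).
Selected 5 appointments.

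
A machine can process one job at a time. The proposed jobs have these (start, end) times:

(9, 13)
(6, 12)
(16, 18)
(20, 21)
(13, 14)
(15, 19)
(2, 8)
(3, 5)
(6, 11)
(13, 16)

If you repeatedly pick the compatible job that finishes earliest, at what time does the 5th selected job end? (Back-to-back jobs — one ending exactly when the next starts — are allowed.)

By end time: (3,5), (2,8), (6,11), (6,12), (9,13), (13,14), (13,16), (16,18), (15,19), (20,21).
Pick (3,5); next start ≥ 5 → (6,11); next start ≥ 11 → (13,14); next start ≥ 14 → (16,18); next start ≥ 18 → (20,21).
Selected: (3,5) (6,11) (13,14) (16,18) (20,21)

21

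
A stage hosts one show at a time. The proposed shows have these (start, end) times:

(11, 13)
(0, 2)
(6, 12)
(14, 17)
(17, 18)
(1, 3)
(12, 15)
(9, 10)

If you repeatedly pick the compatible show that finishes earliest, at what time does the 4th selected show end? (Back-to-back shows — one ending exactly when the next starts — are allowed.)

17

Sorted by end: (0,2)  (1,3)  (9,10)  (6,12)  (11,13)  (12,15)  (14,17)  (17,18)
take (0,2); take (9,10); take (11,13); skip (12,15); take (14,17); take (17,18).
Selected: (0,2) (9,10) (11,13) (14,17) (17,18)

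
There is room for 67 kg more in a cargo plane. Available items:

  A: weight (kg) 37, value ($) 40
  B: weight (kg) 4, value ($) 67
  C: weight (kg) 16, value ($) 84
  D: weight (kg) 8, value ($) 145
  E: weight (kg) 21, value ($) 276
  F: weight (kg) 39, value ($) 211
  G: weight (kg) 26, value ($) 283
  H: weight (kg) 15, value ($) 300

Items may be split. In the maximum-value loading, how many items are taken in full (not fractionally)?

Ratios (sorted): H 20.00, D 18.12, B 16.75, E 13.14, G 10.88, F 5.41, C 5.25, A 1.08
take H (15 @ 300); take D (8 @ 145); take B (4 @ 67); take E (21 @ 276); take 19/26 of G → 206.81. Capacity used 67/67.
4 item(s) taken whole; one partial (take 19/26 of G).

4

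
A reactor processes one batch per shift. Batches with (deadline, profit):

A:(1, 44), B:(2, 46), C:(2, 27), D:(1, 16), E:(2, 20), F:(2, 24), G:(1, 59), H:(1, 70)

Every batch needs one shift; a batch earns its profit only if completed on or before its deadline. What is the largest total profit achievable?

116

Profit order: H=70 G=59 B=46 A=44 C=27 F=24 E=20 D=16
Assign: H→slot 1, G skipped, B→slot 2, A skipped, C skipped, F skipped, E skipped, D skipped.
Slots: [1:H] [2:B]
Profit = 70 + 46 = 116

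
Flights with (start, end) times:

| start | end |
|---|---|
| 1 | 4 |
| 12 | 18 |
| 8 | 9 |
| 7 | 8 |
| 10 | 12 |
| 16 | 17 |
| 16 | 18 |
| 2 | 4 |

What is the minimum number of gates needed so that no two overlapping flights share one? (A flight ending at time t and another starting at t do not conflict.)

3

Events (time:±→running): 1:+→1 2:+→2 4:-→1 4:-→0 7:+→1 8:-→0 8:+→1 9:-→0 10:+→1 12:-→0 12:+→1 16:+→2 16:+→3 … peak 3.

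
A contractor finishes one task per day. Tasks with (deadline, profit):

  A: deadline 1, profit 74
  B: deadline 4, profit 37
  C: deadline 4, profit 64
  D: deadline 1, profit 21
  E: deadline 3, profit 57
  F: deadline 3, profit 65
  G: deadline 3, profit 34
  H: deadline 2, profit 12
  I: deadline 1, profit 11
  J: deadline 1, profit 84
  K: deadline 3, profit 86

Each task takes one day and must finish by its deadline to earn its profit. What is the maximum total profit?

Take jobs in profit order; each goes to the latest open slot no later than its deadline.
By profit: K(d3,86), J(d1,84), A(d1,74), F(d3,65), C(d4,64), E(d3,57), B(d4,37), G(d3,34), D(d1,21), H(d2,12), I(d1,11)
K→slot 3; J→slot 1; A skipped; F→slot 2; C→slot 4; E skipped; B skipped; G skipped; D skipped; H skipped; I skipped.
Profit = 84 + 65 + 86 + 64 = 299

299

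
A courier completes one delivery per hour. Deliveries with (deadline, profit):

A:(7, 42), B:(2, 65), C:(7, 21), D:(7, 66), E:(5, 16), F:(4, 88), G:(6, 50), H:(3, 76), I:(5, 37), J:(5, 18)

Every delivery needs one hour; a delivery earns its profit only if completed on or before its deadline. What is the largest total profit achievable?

Take jobs in profit order; each goes to the latest open slot no later than its deadline.
By profit: F(d4,88), H(d3,76), D(d7,66), B(d2,65), G(d6,50), A(d7,42), I(d5,37), C(d7,21), J(d5,18), E(d5,16)
F→slot 4; H→slot 3; D→slot 7; B→slot 2; G→slot 6; A→slot 5; I→slot 1; C skipped; J skipped; E skipped.
Profit = 37 + 65 + 76 + 88 + 42 + 50 + 66 = 424

424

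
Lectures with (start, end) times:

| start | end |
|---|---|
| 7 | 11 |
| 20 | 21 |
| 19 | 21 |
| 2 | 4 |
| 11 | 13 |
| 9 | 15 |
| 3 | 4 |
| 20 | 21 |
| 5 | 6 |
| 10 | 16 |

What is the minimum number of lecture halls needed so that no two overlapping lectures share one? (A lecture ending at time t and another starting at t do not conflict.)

The answer is the maximum number of intervals overlapping at any instant.
starts: [2, 3, 5, 7, 9, 10, 11, 19, 20, 20]
ends:   [4, 4, 6, 11, 13, 15, 16, 21, 21, 21]
s2→1 s3→2 e4→1 e4→0 s5→1 e6→0 s7→1 s9→2 s10→3  — peak 3.

3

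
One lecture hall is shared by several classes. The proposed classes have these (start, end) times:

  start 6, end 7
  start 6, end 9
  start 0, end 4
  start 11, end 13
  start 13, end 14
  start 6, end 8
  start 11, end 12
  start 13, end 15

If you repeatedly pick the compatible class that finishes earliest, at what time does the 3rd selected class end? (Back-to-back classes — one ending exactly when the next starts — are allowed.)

By end time: (0,4), (6,7), (6,8), (6,9), (11,12), (11,13), (13,14), (13,15).
Pick (0,4); next start ≥ 4 → (6,7); next start ≥ 7 → (11,12); next start ≥ 12 → (13,14).
Selected: (0,4) (6,7) (11,12) (13,14)

12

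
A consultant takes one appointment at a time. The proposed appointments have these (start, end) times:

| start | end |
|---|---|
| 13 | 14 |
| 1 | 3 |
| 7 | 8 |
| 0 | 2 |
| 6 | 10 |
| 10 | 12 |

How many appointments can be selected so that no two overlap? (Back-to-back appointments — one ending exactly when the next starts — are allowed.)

4

Sorted by end: (0,2)  (1,3)  (7,8)  (6,10)  (10,12)  (13,14)
take (0,2); take (7,8); take (10,12); take (13,14).
Selected 4 appointments.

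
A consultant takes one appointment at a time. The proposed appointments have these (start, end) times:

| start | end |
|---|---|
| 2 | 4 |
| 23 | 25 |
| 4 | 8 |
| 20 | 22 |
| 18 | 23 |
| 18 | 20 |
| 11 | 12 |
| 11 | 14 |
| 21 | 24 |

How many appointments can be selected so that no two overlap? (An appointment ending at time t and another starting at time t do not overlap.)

Sort by end time and greedily take each interval whose start is ≥ the last chosen end.
By end time: (2,4), (4,8), (11,12), (11,14), (18,20), (20,22), (18,23), (21,24), (23,25).
Pick (2,4); next start ≥ 4 → (4,8); next start ≥ 8 → (11,12); next start ≥ 12 → (18,20); next start ≥ 20 → (20,22); next start ≥ 22 → (23,25).
Selected 6 appointments.

6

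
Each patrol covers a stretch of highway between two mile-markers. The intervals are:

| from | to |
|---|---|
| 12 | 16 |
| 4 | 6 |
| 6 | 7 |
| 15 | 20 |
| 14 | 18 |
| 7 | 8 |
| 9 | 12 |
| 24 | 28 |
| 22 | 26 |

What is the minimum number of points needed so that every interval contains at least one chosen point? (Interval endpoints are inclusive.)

5

Sorted: [4,6] [6,7] [7,8] [9,12] [12,16] [14,18] [15,20] [22,26] [24,28]
{[4,6],[6,7]} hit by 6; {[7,8]} hit by 8; {[9,12],[12,16]} hit by 12; {[14,18],[15,20]} hit by 18; {[22,26],[24,28]} hit by 26.
Points: 6, 8, 12, 18, 26 (5 total).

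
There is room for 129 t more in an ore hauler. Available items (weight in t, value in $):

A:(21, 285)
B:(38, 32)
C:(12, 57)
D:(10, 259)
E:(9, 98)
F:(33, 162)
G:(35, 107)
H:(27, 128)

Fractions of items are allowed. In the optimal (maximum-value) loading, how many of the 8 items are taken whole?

6

Ratios (sorted): D 25.90, A 13.57, E 10.89, F 4.91, C 4.75, H 4.74, G 3.06, B 0.84
take D (10 @ 259); take A (21 @ 285); take E (9 @ 98); take F (33 @ 162); take C (12 @ 57); take H (27 @ 128); take 17/35 of G → 51.97. Capacity used 129/129.
6 item(s) taken whole; one partial (take 17/35 of G).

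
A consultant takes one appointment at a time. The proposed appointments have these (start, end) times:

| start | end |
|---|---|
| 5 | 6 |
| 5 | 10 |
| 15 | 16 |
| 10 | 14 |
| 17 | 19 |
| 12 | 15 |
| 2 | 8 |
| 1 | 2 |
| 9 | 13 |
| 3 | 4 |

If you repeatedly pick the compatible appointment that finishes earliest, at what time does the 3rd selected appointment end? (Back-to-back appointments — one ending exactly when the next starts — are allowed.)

Greedy by earliest finish: after sorting by end time, pick each interval compatible with the last pick.
By end time: (1,2), (3,4), (5,6), (2,8), (5,10), (9,13), (10,14), (12,15), (15,16), (17,19).
Pick (1,2); next start ≥ 2 → (3,4); next start ≥ 4 → (5,6); next start ≥ 6 → (9,13); next start ≥ 13 → (15,16); next start ≥ 16 → (17,19).
Selected: (1,2) (3,4) (5,6) (9,13) (15,16) (17,19)

6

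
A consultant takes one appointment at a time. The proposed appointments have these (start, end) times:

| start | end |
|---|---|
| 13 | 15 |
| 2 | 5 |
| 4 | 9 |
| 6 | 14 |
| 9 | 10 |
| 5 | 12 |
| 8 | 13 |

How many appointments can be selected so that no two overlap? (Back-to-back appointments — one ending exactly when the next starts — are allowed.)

3

Greedy by earliest finish: after sorting by end time, pick each interval compatible with the last pick.
By end time: (2,5), (4,9), (9,10), (5,12), (8,13), (6,14), (13,15).
Pick (2,5); next start ≥ 5 → (9,10); next start ≥ 10 → (13,15).
Selected 3 appointments.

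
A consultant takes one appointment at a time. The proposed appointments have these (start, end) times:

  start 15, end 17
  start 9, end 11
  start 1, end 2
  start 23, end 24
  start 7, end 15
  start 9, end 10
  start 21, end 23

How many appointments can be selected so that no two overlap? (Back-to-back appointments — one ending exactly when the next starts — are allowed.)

5

Order by finish time; keep every interval that doesn't clash with the previous kept one.
By end time: (1,2), (9,10), (9,11), (7,15), (15,17), (21,23), (23,24).
Pick (1,2); next start ≥ 2 → (9,10); next start ≥ 10 → (15,17); next start ≥ 17 → (21,23); next start ≥ 23 → (23,24).
Selected 5 appointments.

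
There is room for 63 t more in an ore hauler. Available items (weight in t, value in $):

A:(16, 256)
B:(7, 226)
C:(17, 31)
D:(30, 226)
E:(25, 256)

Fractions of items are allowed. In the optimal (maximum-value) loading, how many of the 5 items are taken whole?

3

Order: B (226/7=32.29) > A (256/16=16.00) > E (256/25=10.24) > D (226/30=7.53) > C (31/17=1.82)
Fill: take B (7 @ 226) → take A (16 @ 256) → take E (25 @ 256) → take 15/30 of D → 113.00; 63/63 used.
3 item(s) taken whole; one partial (take 15/30 of D).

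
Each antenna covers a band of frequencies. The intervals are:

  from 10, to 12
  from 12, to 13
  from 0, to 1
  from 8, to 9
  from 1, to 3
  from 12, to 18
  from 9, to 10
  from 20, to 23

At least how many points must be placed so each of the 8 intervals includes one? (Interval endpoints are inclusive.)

Process intervals by earliest right end; each time one isn't hit yet, stab at its right endpoint.
Sorted: [0,1] [1,3] [8,9] [9,10] [10,12] [12,13] [12,18] [20,23]
{[0,1],[1,3]} hit by 1; {[8,9],[9,10]} hit by 9; {[10,12],[12,13],[12,18]} hit by 12; {[20,23]} hit by 23.
Points: 1, 9, 12, 23 (4 total).

4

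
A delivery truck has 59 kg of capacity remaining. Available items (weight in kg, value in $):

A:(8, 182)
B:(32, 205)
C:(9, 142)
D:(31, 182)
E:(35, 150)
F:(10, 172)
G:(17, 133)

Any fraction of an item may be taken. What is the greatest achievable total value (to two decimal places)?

Sort by value per unit weight and fill in that order.
Ratios (sorted): A 22.75, F 17.20, C 15.78, G 7.82, B 6.41, D 5.87, E 4.29
take A (8 @ 182); take F (10 @ 172); take C (9 @ 142); take G (17 @ 133); take 15/32 of B → 96.09. Capacity used 59/59.
Total value = 725.09

725.09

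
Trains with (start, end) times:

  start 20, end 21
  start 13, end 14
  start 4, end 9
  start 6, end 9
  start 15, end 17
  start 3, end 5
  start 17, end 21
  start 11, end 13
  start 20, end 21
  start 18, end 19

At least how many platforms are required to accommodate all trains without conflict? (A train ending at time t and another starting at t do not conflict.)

Events (time:±→running): 3:+→1 4:+→2 5:-→1 6:+→2 9:-→1 9:-→0 11:+→1 13:-→0 13:+→1 14:-→0 15:+→1 17:-→0 17:+→1 18:+→2 19:-→1 20:+→2 20:+→3 … peak 3.

3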